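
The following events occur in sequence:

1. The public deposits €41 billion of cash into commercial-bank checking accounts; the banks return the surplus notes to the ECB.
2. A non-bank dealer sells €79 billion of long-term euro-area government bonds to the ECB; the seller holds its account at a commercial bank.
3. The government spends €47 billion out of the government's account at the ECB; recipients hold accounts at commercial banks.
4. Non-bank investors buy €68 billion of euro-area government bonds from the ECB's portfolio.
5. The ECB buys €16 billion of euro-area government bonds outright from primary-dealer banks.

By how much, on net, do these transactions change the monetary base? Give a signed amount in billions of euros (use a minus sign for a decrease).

Currency deposit €41 billion: just a shift between currency and reserves — both are base money → 0.
Asset purchase (from non-banks) €79 billion: ECB balance sheet expands → +€79B.
Government spending €47 billion: a non-base liability converts back to reserves → +€47B.
Asset sale (to non-banks) €68 billion: ECB balance sheet contracts → −€68B.
OMO purchase (from banks) €16 billion: ECB balance sheet expands → +€16B.
Net: 0 + 79 + 47 − 68 + 16 = +€74 billion.

+€74 billion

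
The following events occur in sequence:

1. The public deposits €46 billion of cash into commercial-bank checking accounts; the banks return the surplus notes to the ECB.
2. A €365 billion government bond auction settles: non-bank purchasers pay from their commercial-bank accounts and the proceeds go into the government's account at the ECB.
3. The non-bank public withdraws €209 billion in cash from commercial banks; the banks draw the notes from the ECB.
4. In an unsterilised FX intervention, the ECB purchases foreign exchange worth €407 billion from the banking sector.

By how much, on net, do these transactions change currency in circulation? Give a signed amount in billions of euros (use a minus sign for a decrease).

ECB balance sheet:
  Assets:      Foreign assets +€407B
  Liabilities: Bank reserves −€121B, Currency in circulation +€163B, Government deposits +€365B
So the change in currency in circulation is +€163 billion.

+€163 billion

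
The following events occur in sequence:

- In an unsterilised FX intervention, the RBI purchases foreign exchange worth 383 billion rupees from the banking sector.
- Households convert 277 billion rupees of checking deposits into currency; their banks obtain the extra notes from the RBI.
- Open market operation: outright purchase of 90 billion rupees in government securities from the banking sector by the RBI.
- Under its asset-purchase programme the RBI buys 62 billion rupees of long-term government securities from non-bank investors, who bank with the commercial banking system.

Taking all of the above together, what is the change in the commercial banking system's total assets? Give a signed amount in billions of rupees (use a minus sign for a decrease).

FX purchase 383 billion rupees: just an asset swap on bank balance sheets → 0.
Currency withdrawal 277 billion rupees: bank balance sheets shrink → −277B.
OMO purchase (from banks) 90 billion rupees: just an asset swap on bank balance sheets → 0.
Asset purchase (from non-banks) 62 billion rupees: bank balance sheets expand → +62B.
Net: 0 − 277 + 0 + 62 = -215 billion.

-215 billion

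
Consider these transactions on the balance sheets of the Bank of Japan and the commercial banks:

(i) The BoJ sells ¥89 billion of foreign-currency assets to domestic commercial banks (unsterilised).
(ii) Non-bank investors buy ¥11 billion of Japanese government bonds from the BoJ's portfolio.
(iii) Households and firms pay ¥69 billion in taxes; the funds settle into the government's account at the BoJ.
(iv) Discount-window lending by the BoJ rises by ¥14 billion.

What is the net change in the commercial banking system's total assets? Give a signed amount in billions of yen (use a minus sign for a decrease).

BoJ balance sheet:
  Assets:      Securities −¥11B, Loans to banks +¥14B, Foreign assets −¥89B
  Liabilities: Bank reserves −¥155B, Government deposits +¥69B
Commercial banking system:
  Assets:      Reserves at CB −¥155B, Foreign assets +¥89B
  Liabilities: Checkable deposits −¥80B, Borrowings from CB +¥14B
Change in total bank assets = -¥66 billion.

-¥66 billion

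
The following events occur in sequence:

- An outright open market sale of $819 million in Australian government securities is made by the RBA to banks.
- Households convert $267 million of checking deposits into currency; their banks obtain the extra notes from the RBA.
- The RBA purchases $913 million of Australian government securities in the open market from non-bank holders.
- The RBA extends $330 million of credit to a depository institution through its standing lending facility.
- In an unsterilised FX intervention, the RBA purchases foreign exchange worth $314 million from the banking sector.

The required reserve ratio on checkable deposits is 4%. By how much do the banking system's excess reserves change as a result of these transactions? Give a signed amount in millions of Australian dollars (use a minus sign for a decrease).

OMO sale (to banks) $819 million: reserves −$819M, deposits 0.
Currency withdrawal $267 million: reserves −$267M, deposits −$267M.
Asset purchase (from non-banks) $913 million: reserves +$913M, deposits +$913M.
Discount-window loan $330 million: reserves +$330M, deposits 0.
FX purchase $314 million: reserves +$314M, deposits 0.
Totals: Δreserves = +$471M, Δdeposits = +$646M.
Δrequired reserves = 4% × +$646M = +$25.84M.
Δexcess reserves = Δreserves − Δrequired = +$471M − (+$25.84M) = +$445.16 million.

+$445.16 million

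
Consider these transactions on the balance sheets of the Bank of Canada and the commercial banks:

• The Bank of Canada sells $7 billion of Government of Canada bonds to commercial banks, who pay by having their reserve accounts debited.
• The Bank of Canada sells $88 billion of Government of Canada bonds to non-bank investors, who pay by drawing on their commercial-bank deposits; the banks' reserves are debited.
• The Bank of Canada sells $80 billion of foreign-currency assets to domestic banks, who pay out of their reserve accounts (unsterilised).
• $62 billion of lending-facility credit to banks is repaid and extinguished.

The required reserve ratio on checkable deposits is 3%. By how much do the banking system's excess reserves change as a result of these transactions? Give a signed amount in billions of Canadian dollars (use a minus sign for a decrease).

OMO sale (to banks) $7 billion: reserves −$7B, deposits 0.
Asset sale (to non-banks) $88 billion: reserves −$88B, deposits −$88B.
FX sale $80 billion: reserves −$80B, deposits 0.
Discount-window repayment $62 billion: reserves −$62B, deposits 0.
Totals: Δreserves = −$237B, Δdeposits = −$88B.
Δrequired reserves = 3% × −$88B = −$2.64B.
Δexcess reserves = Δreserves − Δrequired = −$237B − (−$2.64B) = -$234.36 billion.

-$234.36 billion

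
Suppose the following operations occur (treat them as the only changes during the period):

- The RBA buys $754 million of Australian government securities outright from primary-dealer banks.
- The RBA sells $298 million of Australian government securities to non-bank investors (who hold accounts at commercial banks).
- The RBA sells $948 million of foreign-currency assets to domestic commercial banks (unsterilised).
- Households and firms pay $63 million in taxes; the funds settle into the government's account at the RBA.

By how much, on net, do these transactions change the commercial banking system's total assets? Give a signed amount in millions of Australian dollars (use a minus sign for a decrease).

-$361 million

RBA balance sheet:
  Assets:      Securities +$456M, Foreign assets −$948M
  Liabilities: Bank reserves −$555M, Government deposits +$63M
Commercial banking system:
  Assets:      Reserves at CB −$555M, Securities −$754M, Foreign assets +$948M
  Liabilities: Checkable deposits −$361M
Change in total bank assets = -$361 million.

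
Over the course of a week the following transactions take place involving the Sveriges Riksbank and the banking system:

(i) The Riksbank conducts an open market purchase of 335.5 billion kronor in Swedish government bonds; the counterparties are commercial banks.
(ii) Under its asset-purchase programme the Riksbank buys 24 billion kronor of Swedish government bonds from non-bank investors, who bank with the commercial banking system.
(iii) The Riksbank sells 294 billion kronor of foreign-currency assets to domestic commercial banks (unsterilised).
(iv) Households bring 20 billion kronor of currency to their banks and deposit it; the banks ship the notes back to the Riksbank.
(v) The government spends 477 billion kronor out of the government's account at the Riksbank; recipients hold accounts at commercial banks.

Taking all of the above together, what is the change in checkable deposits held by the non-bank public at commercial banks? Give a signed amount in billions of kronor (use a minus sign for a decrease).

+521 billion

OMO purchase (from banks) 335.5 billion kronor: the counterparty is a bank, so public deposits are unchanged → 0.
Asset purchase (from non-banks) 24 billion kronor: non-bank counterparties' bank balances rise → +24B.
FX sale 294 billion kronor: the counterparty is a bank, so public deposits are unchanged → 0.
Currency deposit 20 billion kronor: non-bank counterparties' bank balances rise → +20B.
Government spending 477 billion kronor: non-bank counterparties' bank balances rise → +477B.
Net: 0 + 24 + 0 + 20 + 477 = +521 billion.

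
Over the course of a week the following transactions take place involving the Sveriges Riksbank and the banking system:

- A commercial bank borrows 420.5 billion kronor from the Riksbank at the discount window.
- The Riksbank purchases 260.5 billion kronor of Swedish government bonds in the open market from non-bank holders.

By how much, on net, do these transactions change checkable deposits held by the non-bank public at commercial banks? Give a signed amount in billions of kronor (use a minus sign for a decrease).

Riksbank balance sheet:
  Assets:      Securities +260.5B, Loans to banks +420.5B
  Liabilities: Bank reserves +681B
Commercial banking system:
  Assets:      Reserves at CB +681B
  Liabilities: Checkable deposits +260.5B, Borrowings from CB +420.5B
So the change in checkable deposits held by the non-bank public at commercial banks is +260.5 billion.

+260.5 billion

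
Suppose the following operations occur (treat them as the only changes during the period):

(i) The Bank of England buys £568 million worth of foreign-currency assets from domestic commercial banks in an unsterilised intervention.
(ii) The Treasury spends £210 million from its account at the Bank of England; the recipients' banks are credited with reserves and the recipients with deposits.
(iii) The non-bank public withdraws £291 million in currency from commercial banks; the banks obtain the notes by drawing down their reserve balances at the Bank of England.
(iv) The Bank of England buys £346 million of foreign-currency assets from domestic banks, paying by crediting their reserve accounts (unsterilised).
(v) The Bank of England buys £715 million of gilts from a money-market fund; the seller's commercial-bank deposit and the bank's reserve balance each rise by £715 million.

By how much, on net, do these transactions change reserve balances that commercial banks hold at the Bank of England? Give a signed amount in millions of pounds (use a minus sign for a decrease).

+£1548 million

Bank of England balance sheet:
  Assets:      Securities +£715M, Foreign assets +£914M
  Liabilities: Bank reserves +£1548M, Currency in circulation +£291M, Government deposits −£210M
Commercial banking system:
  Assets:      Reserves at CB +£1548M, Foreign assets −£914M
  Liabilities: Checkable deposits +£634M
So the change in reserve balances that commercial banks hold at the Bank of England is +£1548 million.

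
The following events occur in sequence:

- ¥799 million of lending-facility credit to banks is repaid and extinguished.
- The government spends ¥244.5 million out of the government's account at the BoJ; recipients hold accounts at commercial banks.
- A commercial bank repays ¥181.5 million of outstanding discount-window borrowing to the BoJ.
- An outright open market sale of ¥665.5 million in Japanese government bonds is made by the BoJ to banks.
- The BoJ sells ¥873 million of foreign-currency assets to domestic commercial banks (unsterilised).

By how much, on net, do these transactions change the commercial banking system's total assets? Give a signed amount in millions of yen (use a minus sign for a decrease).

-¥736 million

Discount-window repayment ¥799 million: bank balance sheets shrink → −¥799M.
Government spending ¥244.5 million: bank balance sheets expand → +¥244.5M.
Discount-window repayment ¥181.5 million: bank balance sheets shrink → −¥181.5M.
OMO sale (to banks) ¥665.5 million: just an asset swap on bank balance sheets → 0.
FX sale ¥873 million: just an asset swap on bank balance sheets → 0.
Net: −799 + 244.5 − 181.5 + 0 + 0 = -¥736 million.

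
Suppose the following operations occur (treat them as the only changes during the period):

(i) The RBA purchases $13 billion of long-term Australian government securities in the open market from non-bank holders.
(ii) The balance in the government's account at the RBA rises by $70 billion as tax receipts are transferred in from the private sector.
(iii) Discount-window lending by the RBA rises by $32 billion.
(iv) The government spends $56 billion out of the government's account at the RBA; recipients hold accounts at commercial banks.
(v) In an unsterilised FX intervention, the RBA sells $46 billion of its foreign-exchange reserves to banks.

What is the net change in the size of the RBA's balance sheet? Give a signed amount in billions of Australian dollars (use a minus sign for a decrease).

RBA balance sheet:
  Assets:      Securities +$13B, Loans to banks +$32B, Foreign assets −$46B
  Liabilities: Bank reserves −$15B, Government deposits +$14B
Commercial banking system:
  Assets:      Reserves at CB −$15B, Foreign assets +$46B
  Liabilities: Checkable deposits −$1B, Borrowings from CB +$32B
Change in total RBA assets = -$1 billion.

-$1 billion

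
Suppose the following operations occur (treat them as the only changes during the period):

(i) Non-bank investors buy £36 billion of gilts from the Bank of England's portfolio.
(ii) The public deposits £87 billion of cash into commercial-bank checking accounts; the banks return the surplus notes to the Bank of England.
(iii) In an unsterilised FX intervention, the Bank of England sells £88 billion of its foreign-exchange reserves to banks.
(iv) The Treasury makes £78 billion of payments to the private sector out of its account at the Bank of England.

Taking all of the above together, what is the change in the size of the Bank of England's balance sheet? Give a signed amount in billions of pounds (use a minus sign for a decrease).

-£124 billion

Bank of England balance sheet:
  Assets:      Securities −£36B, Foreign assets −£88B
  Liabilities: Bank reserves +£41B, Currency in circulation −£87B, Government deposits −£78B
Change in total Bank of England assets = -£124 billion.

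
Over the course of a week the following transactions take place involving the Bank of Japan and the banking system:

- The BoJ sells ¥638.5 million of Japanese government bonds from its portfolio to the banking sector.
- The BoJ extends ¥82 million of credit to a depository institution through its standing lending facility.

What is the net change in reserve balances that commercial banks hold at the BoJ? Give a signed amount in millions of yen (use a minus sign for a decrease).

BoJ balance sheet:
  Assets:      Securities −¥638.5M, Loans to banks +¥82M
  Liabilities: Bank reserves −¥556.5M
Commercial banking system:
  Assets:      Reserves at CB −¥556.5M, Securities +¥638.5M
  Liabilities: Borrowings from CB +¥82M
So the change in reserve balances that commercial banks hold at the BoJ is -¥556.5 million.

-¥556.5 million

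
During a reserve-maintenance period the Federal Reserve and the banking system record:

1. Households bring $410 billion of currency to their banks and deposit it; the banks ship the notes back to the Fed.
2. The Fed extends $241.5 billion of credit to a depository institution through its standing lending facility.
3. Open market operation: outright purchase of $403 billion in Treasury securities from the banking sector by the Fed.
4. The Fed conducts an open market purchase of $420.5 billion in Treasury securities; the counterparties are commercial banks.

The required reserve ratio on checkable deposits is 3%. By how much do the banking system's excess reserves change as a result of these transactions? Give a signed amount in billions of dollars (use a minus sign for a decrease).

Currency deposit $410 billion: reserves +$410B, deposits +$410B.
Discount-window loan $241.5 billion: reserves +$241.5B, deposits 0.
OMO purchase (from banks) $403 billion: reserves +$403B, deposits 0.
OMO purchase (from banks) $420.5 billion: reserves +$420.5B, deposits 0.
Totals: Δreserves = +$1475B, Δdeposits = +$410B.
Δrequired reserves = 3% × +$410B = +$12.3B.
Δexcess reserves = Δreserves − Δrequired = +$1475B − (+$12.3B) = +$1462.7 billion.

+$1462.7 billion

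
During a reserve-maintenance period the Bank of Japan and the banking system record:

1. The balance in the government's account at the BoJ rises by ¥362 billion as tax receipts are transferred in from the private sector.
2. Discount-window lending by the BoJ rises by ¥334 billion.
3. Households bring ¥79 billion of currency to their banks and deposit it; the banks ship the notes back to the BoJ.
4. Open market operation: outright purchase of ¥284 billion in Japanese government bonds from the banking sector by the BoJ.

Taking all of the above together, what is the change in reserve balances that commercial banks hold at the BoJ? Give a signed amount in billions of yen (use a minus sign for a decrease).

+¥335 billion

BoJ balance sheet:
  Assets:      Securities +¥284B, Loans to banks +¥334B
  Liabilities: Bank reserves +¥335B, Currency in circulation −¥79B, Government deposits +¥362B
Commercial banking system:
  Assets:      Reserves at CB +¥335B, Securities −¥284B
  Liabilities: Checkable deposits −¥283B, Borrowings from CB +¥334B
So the change in reserve balances that commercial banks hold at the BoJ is +¥335 billion.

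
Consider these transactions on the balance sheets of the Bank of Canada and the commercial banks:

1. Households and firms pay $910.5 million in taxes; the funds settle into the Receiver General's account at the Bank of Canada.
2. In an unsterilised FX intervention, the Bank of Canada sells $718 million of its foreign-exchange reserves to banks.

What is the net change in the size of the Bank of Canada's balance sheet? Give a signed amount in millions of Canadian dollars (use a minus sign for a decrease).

-$718 million

Bank of Canada balance sheet:
  Assets:      Foreign assets −$718M
  Liabilities: Bank reserves −$1628.5M, Government deposits +$910.5M
Commercial banking system:
  Assets:      Reserves at CB −$1628.5M, Foreign assets +$718M
  Liabilities: Checkable deposits −$910.5M
Change in total Bank of Canada assets = -$718 million.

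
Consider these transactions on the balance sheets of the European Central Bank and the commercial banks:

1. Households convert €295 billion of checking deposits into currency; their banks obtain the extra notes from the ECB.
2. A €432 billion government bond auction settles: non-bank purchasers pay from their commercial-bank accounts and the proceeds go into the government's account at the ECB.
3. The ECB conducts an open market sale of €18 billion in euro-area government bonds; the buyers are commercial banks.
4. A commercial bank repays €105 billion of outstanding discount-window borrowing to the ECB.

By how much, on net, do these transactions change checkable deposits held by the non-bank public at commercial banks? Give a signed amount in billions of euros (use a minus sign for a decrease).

ECB balance sheet:
  Assets:      Securities −€18B, Loans to banks −€105B
  Liabilities: Bank reserves −€850B, Currency in circulation +€295B, Government deposits +€432B
Commercial banking system:
  Assets:      Reserves at CB −€850B, Securities +€18B
  Liabilities: Checkable deposits −€727B, Borrowings from CB −€105B
So the change in checkable deposits held by the non-bank public at commercial banks is -€727 billion.

-€727 billion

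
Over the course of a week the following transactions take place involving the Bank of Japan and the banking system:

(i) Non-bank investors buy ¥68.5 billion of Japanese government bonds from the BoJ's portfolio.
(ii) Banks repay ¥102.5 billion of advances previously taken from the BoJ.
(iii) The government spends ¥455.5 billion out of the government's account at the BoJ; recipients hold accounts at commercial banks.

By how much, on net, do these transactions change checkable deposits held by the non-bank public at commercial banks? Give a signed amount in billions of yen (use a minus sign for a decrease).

+¥387 billion

Asset sale (to non-banks) ¥68.5 billion: non-bank counterparties' bank balances fall → −¥68.5B.
Discount-window repayment ¥102.5 billion: the counterparty is a bank, so public deposits are unchanged → 0.
Government spending ¥455.5 billion: non-bank counterparties' bank balances rise → +¥455.5B.
Net: −68.5 + 0 + 455.5 = +¥387 billion.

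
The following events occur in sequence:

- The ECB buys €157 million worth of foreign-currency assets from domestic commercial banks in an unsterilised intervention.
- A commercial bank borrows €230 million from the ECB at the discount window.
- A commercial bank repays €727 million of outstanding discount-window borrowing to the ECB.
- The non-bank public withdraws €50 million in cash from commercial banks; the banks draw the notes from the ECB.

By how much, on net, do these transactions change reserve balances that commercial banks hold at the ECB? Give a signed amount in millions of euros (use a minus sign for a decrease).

FX purchase €157 million: the ECB pays by crediting reserve accounts → +€157M.
Discount-window loan €230 million: the loan is credited to the bank's reserve account → +€230M.
Discount-window repayment €727 million: repayment is debited from reserves → −€727M.
Currency withdrawal €50 million: banks swap reserves for currency → −€50M.
Net: 157 + 230 − 727 − 50 = -€390 million.

-€390 million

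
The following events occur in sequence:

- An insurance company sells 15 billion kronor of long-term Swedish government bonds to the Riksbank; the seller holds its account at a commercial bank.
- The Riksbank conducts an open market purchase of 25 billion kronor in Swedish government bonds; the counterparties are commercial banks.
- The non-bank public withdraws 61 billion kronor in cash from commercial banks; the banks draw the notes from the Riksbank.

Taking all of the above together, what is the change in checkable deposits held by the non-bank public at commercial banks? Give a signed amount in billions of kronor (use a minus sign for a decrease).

Asset purchase (from non-banks) 15 billion kronor: non-bank counterparties' bank balances rise → +15B.
OMO purchase (from banks) 25 billion kronor: the counterparty is a bank, so public deposits are unchanged → 0.
Currency withdrawal 61 billion kronor: non-bank counterparties' bank balances fall → −61B.
Net: 15 + 0 − 61 = -46 billion.

-46 billion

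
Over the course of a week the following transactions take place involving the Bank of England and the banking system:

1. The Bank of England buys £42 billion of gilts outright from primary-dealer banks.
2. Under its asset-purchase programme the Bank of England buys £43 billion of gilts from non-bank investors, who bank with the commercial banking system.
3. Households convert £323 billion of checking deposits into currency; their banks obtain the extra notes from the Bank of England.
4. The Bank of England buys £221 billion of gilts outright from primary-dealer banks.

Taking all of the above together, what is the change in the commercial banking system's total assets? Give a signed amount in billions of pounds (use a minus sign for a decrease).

Bank of England balance sheet:
  Assets:      Securities +£306B
  Liabilities: Bank reserves −£17B, Currency in circulation +£323B
Commercial banking system:
  Assets:      Reserves at CB −£17B, Securities −£263B
  Liabilities: Checkable deposits −£280B
Change in total bank assets = -£280 billion.

-£280 billion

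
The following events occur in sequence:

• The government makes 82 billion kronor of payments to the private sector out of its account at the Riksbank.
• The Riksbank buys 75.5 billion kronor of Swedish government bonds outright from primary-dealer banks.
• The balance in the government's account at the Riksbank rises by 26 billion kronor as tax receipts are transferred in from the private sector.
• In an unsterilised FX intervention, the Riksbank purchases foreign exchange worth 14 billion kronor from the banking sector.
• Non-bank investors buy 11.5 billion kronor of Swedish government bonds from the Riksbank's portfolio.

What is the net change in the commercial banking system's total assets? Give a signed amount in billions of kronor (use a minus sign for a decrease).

+44.5 billion

Riksbank balance sheet:
  Assets:      Securities +64B, Foreign assets +14B
  Liabilities: Bank reserves +134B, Government deposits −56B
Commercial banking system:
  Assets:      Reserves at CB +134B, Securities −75.5B, Foreign assets −14B
  Liabilities: Checkable deposits +44.5B
Change in total bank assets = +44.5 billion.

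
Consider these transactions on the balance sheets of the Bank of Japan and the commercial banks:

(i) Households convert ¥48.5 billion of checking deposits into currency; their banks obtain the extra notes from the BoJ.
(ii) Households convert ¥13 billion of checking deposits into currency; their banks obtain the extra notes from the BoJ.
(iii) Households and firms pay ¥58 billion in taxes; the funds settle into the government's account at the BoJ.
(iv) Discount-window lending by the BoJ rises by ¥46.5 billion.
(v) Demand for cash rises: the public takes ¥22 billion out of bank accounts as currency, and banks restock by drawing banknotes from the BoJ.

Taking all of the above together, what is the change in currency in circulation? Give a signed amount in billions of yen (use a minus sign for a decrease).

Currency withdrawal ¥48.5 billion: notes leave the central bank → +¥48.5B.
Currency withdrawal ¥13 billion: notes leave the central bank → +¥13B.
Government account inflow ¥58 billion: no currency enters or leaves circulation → 0.
Discount-window loan ¥46.5 billion: no currency enters or leaves circulation → 0.
Currency withdrawal ¥22 billion: notes leave the central bank → +¥22B.
Net: 48.5 + 13 + 0 + 0 + 22 = +¥83.5 billion.

+¥83.5 billion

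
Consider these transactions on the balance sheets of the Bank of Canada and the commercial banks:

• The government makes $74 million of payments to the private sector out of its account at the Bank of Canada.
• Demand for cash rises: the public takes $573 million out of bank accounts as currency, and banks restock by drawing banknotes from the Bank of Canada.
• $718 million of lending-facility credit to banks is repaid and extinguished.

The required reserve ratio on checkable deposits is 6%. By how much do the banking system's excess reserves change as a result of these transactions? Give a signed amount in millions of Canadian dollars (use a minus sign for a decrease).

-$1187.06 million

Government spending $74 million: reserves +$74M, deposits +$74M.
Currency withdrawal $573 million: reserves −$573M, deposits −$573M.
Discount-window repayment $718 million: reserves −$718M, deposits 0.
Totals: Δreserves = −$1217M, Δdeposits = −$499M.
Δrequired reserves = 6% × −$499M = −$29.94M.
Δexcess reserves = Δreserves − Δrequired = −$1217M − (−$29.94M) = -$1187.06 million.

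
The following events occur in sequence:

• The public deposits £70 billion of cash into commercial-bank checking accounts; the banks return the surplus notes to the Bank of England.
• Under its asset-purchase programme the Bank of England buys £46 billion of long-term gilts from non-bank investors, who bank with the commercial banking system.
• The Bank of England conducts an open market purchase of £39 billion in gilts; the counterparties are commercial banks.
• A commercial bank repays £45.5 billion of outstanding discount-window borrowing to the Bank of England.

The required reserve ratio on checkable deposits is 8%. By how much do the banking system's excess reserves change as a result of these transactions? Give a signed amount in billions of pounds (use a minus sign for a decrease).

+£100.22 billion

Currency deposit £70 billion: reserves +£70B, deposits +£70B.
Asset purchase (from non-banks) £46 billion: reserves +£46B, deposits +£46B.
OMO purchase (from banks) £39 billion: reserves +£39B, deposits 0.
Discount-window repayment £45.5 billion: reserves −£45.5B, deposits 0.
Totals: Δreserves = +£109.5B, Δdeposits = +£116B.
Δrequired reserves = 8% × +£116B = +£9.28B.
Δexcess reserves = Δreserves − Δrequired = +£109.5B − (+£9.28B) = +£100.22 billion.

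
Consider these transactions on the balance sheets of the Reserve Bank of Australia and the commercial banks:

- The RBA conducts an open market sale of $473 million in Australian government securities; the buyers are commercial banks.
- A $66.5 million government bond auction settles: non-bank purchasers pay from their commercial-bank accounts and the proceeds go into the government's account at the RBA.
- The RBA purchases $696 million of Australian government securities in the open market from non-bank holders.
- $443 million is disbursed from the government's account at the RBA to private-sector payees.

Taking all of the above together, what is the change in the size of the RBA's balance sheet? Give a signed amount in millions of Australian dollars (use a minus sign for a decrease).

RBA balance sheet:
  Assets:      Securities +$223M
  Liabilities: Bank reserves +$599.5M, Government deposits −$376.5M
Commercial banking system:
  Assets:      Reserves at CB +$599.5M, Securities +$473M
  Liabilities: Checkable deposits +$1072.5M
Change in total RBA assets = +$223 million.

+$223 million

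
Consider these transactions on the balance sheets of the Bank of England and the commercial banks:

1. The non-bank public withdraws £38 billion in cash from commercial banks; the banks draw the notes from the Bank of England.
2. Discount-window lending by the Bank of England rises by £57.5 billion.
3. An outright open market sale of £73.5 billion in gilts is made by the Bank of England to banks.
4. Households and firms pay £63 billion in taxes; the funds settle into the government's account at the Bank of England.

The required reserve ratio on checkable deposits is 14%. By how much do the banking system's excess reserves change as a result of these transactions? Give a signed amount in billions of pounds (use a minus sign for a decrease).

-£102.86 billion

Currency withdrawal £38 billion: reserves −£38B, deposits −£38B.
Discount-window loan £57.5 billion: reserves +£57.5B, deposits 0.
OMO sale (to banks) £73.5 billion: reserves −£73.5B, deposits 0.
Government account inflow £63 billion: reserves −£63B, deposits −£63B.
Totals: Δreserves = −£117B, Δdeposits = −£101B.
Δrequired reserves = 14% × −£101B = −£14.14B.
Δexcess reserves = Δreserves − Δrequired = −£117B − (−£14.14B) = -£102.86 billion.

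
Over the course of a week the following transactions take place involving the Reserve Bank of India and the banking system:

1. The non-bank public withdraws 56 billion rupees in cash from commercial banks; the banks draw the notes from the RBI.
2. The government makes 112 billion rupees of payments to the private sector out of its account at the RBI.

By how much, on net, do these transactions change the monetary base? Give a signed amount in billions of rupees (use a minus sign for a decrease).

+112 billion

RBI balance sheet:
  Assets:      no change
  Liabilities: Bank reserves +56B, Currency in circulation +56B, Government deposits −112B
Monetary base = currency + reserves: +56B + (+56B) = +112 billion.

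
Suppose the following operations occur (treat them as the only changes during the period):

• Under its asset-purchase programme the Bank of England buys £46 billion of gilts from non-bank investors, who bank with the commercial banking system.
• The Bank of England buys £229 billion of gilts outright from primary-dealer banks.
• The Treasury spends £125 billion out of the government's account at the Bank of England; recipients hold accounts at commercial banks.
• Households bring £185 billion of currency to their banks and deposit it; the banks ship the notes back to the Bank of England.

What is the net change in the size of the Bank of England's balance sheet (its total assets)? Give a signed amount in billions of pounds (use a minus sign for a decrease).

+£275 billion

Asset purchase (from non-banks) £46 billion: a Bank of England asset is acquired → +£46B.
OMO purchase (from banks) £229 billion: a Bank of England asset is acquired → +£229B.
Government spending £125 billion: only the composition of liabilities changes → 0.
Currency deposit £185 billion: only the composition of liabilities changes → 0.
Net: 46 + 229 + 0 + 0 = +£275 billion.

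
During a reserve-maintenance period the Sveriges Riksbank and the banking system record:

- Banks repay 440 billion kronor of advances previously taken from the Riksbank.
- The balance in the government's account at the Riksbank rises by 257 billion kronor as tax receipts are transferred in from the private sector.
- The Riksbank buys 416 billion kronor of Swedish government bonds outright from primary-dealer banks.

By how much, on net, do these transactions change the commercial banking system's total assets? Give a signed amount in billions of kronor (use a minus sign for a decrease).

-697 billion

Discount-window repayment 440 billion kronor: bank balance sheets shrink → −440B.
Government account inflow 257 billion kronor: bank balance sheets shrink → −257B.
OMO purchase (from banks) 416 billion kronor: just an asset swap on bank balance sheets → 0.
Net: −440 − 257 + 0 = -697 billion.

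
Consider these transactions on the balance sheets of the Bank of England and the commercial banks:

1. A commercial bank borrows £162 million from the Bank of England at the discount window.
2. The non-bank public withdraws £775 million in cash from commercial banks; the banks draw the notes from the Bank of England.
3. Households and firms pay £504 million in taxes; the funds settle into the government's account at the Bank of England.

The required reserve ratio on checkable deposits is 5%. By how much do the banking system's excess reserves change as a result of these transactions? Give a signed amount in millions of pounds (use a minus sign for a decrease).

-£1053.05 million

Discount-window loan £162 million: reserves +£162M, deposits 0.
Currency withdrawal £775 million: reserves −£775M, deposits −£775M.
Government account inflow £504 million: reserves −£504M, deposits −£504M.
Totals: Δreserves = −£1117M, Δdeposits = −£1279M.
Δrequired reserves = 5% × −£1279M = −£63.95M.
Δexcess reserves = Δreserves − Δrequired = −£1117M − (−£63.95M) = -£1053.05 million.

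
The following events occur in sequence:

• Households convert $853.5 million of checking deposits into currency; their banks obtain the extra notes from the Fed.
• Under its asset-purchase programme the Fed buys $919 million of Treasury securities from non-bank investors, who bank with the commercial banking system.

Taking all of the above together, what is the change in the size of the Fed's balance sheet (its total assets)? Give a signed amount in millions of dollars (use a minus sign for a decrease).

+$919 million

Fed balance sheet:
  Assets:      Securities +$919M
  Liabilities: Bank reserves +$65.5M, Currency in circulation +$853.5M
Change in total Fed assets = +$919 million.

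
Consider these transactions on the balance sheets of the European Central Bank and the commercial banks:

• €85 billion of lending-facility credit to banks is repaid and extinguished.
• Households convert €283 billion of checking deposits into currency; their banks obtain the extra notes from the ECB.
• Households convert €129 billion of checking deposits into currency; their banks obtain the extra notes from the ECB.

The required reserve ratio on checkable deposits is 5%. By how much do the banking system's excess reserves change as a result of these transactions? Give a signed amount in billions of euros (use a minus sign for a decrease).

Discount-window repayment €85 billion: reserves −€85B, deposits 0.
Currency withdrawal €283 billion: reserves −€283B, deposits −€283B.
Currency withdrawal €129 billion: reserves −€129B, deposits −€129B.
Totals: Δreserves = −€497B, Δdeposits = −€412B.
Δrequired reserves = 5% × −€412B = −€20.6B.
Δexcess reserves = Δreserves − Δrequired = −€497B − (−€20.6B) = -€476.4 billion.

-€476.4 billion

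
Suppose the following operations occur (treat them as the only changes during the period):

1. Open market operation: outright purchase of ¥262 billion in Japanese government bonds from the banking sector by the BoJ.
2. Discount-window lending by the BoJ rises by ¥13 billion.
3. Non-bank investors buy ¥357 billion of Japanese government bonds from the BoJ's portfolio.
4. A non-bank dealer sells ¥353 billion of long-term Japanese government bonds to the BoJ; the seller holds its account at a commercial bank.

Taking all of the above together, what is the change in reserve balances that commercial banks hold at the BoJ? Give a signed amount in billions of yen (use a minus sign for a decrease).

+¥271 billion

BoJ balance sheet:
  Assets:      Securities +¥258B, Loans to banks +¥13B
  Liabilities: Bank reserves +¥271B
So the change in reserve balances that commercial banks hold at the BoJ is +¥271 billion.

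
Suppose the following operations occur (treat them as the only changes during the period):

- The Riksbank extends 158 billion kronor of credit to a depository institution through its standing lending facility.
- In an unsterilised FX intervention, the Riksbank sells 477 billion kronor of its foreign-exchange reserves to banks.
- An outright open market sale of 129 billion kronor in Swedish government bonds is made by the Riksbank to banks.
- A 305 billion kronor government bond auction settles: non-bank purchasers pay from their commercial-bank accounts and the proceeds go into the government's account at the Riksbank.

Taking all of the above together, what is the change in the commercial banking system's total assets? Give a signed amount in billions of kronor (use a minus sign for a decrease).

-147 billion

Discount-window loan 158 billion kronor: bank balance sheets expand → +158B.
FX sale 477 billion kronor: just an asset swap on bank balance sheets → 0.
OMO sale (to banks) 129 billion kronor: just an asset swap on bank balance sheets → 0.
Government account inflow 305 billion kronor: bank balance sheets shrink → −305B.
Net: 158 + 0 + 0 − 305 = -147 billion.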